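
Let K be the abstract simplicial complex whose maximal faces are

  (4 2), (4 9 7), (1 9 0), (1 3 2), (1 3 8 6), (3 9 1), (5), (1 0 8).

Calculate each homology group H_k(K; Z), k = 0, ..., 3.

H_0 = Z^2,  H_1 = Z,  H_2 = 0,  H_3 = 0.

Take the total order 0 < 1 < 2 < 3 < 4 < 5 < 6 < 7 < 8 < 9 on the vertex set. Then K (dimension 3) consists of the simplices:

  0-simplices (10): [0], [1], [2], [3], [4], [5], [6], [7], [8], [9]
  1-simplices (17): [0,1], [0,8], [0,9], [1,2], [1,3], [1,6], [1,8], [1,9], [2,3], [2,4], [3,6], [3,8], [3,9], [4,7], [4,9], [6,8], [7,9]
  2-simplices (9): [0,1,8], [0,1,9], [1,2,3], [1,3,6], [1,3,8], [1,3,9], [1,6,8], [3,6,8], [4,7,9]
  3-simplices (1): [1,3,6,8]

Hence C_0 ≅ Z^10, C_1 ≅ Z^17, C_2 ≅ Z^9, C_3 ≅ Z^1.

∂_1: C_1 → C_0 sends each edge [p,q] (with p < q) to q − p. For instance
  ∂[2,3] = [3] − [2].
The resulting 10×17 matrix has rank 8, and its Smith normal form has invariant factors (1,1,1,1,1,1,1,1).

∂_2: C_2 → C_1 maps a triangle to the signed sum of its edges. For instance
  ∂[3,6,8] = [6,8] − [3,8] + [3,6],
  ∂[1,3,9] = [3,9] − [1,9] + [1,3].
This gives a 17×9 integer matrix of rank 8; reducing to Smith normal form yields diagonal entries (1,1,1,1,1,1,1,1).

Boundary ∂_3: C_3 → C_2 sends each 3-simplex σ to the alternating sum Σ_i (−1)^i (σ with its i-th vertex removed). For instance
  ∂[1,3,6,8] = [3,6,8] − [1,6,8] + [1,3,8] − [1,3,6].
The resulting 9×1 matrix has rank 1, and its Smith normal form has invariant factors (1).

Now H_k = ker ∂_k / im ∂_{k+1}, so:

  H_0: rank C_0 − rank ∂_1 = 10 − 8 = 2, and the invariant factors of ∂_1 are all 1, so H_0 ≅ Z^2.
  H_1: rank ker ∂_1 − rank ∂_2 = (17 − 8) − 8 = 1, and the invariant factors of ∂_2 are all 1, so H_1 ≅ Z.
  H_2: rank ker ∂_2 − rank ∂_3 = (9 − 8) − 1 = 0, and the invariant factors of ∂_3 are all 1, so H_2 ≅ 0.
  H_3: rank ker ∂_3 − rank ∂_4 = (1 − 1) − 0 = 0, and there is no ∂_4, so H_3 ≅ 0.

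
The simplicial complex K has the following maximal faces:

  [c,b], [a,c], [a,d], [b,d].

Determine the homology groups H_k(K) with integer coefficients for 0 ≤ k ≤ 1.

Take the total order a < b < c < d on the vertex set. Then K (dimension 1) consists of the simplices:

  0-simplices (4): a, b, c, d
  1-simplices (4): ac, ad, bc, bd

giving chain groups C_0 ≅ Z^4, C_1 ≅ Z^4.

Boundary ∂_1: C_1 → C_0 is given by ∂[p,q] = [q] − [p]. For instance
  ∂bc = c − b.
This gives a 4×4 integer matrix of rank 3; reducing to Smith normal form yields diagonal entries (1,1,1).

From H_k ≅ ker(∂_k) / im(∂_{k+1}) we obtain:

  H_0: rank C_0 − rank ∂_1 = 4 − 3 = 1, and the invariant factors of ∂_1 are all 1, so H_0 ≅ Z.
  H_1: rank ker ∂_1 − rank ∂_2 = (4 − 3) − 0 = 1, and there is no ∂_2, so H_1 ≅ Z.

H_0 = Z,  H_1 = Z.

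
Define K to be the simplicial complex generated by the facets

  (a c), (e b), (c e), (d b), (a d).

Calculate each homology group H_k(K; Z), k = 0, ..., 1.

H_0 ≅ Z,  H_1 ≅ Z.

K has 5 vertices, 5 edges.
rank ∂_0 = 0, rank ∂_1 = 4 ⇒ b_0 = 5 − 0 − 4 = 1; all invariant factors of ∂_1 are 1 so no torsion. So H_0 ≅ Z.
rank ∂_1 = 4, rank ∂_2 = 0 ⇒ b_1 = 5 − 4 − 0 = 1. So H_1 ≅ Z.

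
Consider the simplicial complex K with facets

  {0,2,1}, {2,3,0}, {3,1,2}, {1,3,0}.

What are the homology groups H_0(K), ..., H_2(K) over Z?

Fix the vertex order 0 < 1 < 2 < 3 and write every simplex with vertices in increasing order. Then dim K = 2 and the simplices of K are:

  0-simplices (4): [0], [1], [2], [3]
  1-simplices (6): [0,1], [0,2], [0,3], [1,2], [1,3], [2,3]
  2-simplices (4): [0,1,2], [0,1,3], [0,2,3], [1,2,3]

Hence C_0 ≅ Z^4, C_1 ≅ Z^6, C_2 ≅ Z^4.

Boundary ∂_1: C_1 → C_0 maps an edge to its endpoints' difference, ∂[p,q] = q − p.
The 4×6 boundary matrix has rank 3 and Smith normal form diag(1,1,1).

The boundary map ∂_2: C_2 → C_1 maps a triangle to the signed sum of its edges. For instance
  ∂[0,1,3] = [1,3] − [0,3] + [0,1],
  ∂[1,2,3] = [2,3] − [1,3] + [1,2].
The 6×4 boundary matrix has rank 3 and Smith normal form diag(1,1,1).

Reading off H_k = ker ∂_k / im ∂_{k+1}:

  H_0: rank C_0 − rank ∂_1 = 4 − 3 = 1, and the invariant factors of ∂_1 are all 1, so H_0 = Z.
  H_1: rank ker ∂_1 − rank ∂_2 = (6 − 3) − 3 = 0, and the invariant factors of ∂_2 are all 1, so H_1 = 0.
  H_2: rank ker ∂_2 − rank ∂_3 = (4 − 3) − 0 = 1, and there is no ∂_3, so H_2 = Z.

H_0 = Z,  H_1 = 0,  H_2 = Z.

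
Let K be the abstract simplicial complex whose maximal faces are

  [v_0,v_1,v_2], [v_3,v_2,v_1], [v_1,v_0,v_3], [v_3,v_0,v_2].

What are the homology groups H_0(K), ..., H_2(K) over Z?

We work with the vertex ordering v_0 < v_1 < v_2 < v_3. The simplices of K, each written with vertices in increasing order, are:

  0-simplices (4): [v_0], [v_1], [v_2], [v_3]
  1-simplices (6): [v_0,v_1], [v_0,v_2], [v_0,v_3], [v_1,v_2], [v_1,v_3], [v_2,v_3]
  2-simplices (4): [v_0,v_1,v_2], [v_0,v_1,v_3], [v_0,v_2,v_3], [v_1,v_2,v_3]

Hence C_0 ≅ Z^4, C_1 ≅ Z^6, C_2 ≅ Z^4.

The boundary map ∂_1: C_1 → C_0 is given by ∂[p,q] = [q] − [p].
As a 4×6 matrix over Z this has rank 3, with invariant factors (1,1,1).

∂_2: C_2 → C_1 acts by ∂[p,q,r] = [q,r] − [p,r] + [p,q]. For instance
  ∂[v_0,v_1,v_2] = [v_1,v_2] − [v_0,v_2] + [v_0,v_1],
  ∂[v_0,v_2,v_3] = [v_2,v_3] − [v_0,v_3] + [v_0,v_2].
The 6×4 boundary matrix has rank 3 and Smith normal form diag(1,1,1).

Now H_k = ker ∂_k / im ∂_{k+1}, so:

  H_0: rank C_0 − rank ∂_1 = 4 − 3 = 1, and the invariant factors of ∂_1 are all 1, so H_0 = Z.
  H_1: rank ker ∂_1 − rank ∂_2 = (6 − 3) − 3 = 0, and the invariant factors of ∂_2 are all 1, so H_1 = 0.
  H_2: rank ker ∂_2 − rank ∂_3 = (4 − 3) − 0 = 1, and there is no ∂_3, so H_2 = Z.

H_0 = Z,  H_1 = 0,  H_2 = Z.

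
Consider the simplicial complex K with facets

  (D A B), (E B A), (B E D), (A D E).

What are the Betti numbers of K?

We work with the vertex ordering A < B < D < E. The simplices of K, each written with vertices in increasing order, are:

  0-simplices (4): A, B, D, E
  1-simplices (6): AB, AD, AE, BD, BE, DE
  2-simplices (4): ABD, ABE, ADE, BDE

Hence C_0 ≅ Z^4, C_1 ≅ Z^6, C_2 ≅ Z^4.

∂_1: C_1 → C_0 maps an edge to its endpoints' difference, ∂[p,q] = q − p. For instance
  ∂DE = E − D.
The 4×6 boundary matrix has rank 3 and Smith normal form diag(1,1,1).

∂_2: C_2 → C_1 maps a triangle to the signed sum of its edges. For instance
  ∂ABE = BE − AE + AB,
  ∂ADE = DE − AE + AD.
As a 6×4 matrix over Z this has rank 3, with invariant factors (1,1,1).

From H_k ≅ ker(∂_k) / im(∂_{k+1}) we obtain:

  H_0: rank C_0 − rank ∂_1 = 4 − 3 = 1, and the invariant factors of ∂_1 are all 1, so H_0 = Z.
  H_1: rank ker ∂_1 − rank ∂_2 = (6 − 3) − 3 = 0, and the invariant factors of ∂_2 are all 1, so H_1 = 0.
  H_2: rank ker ∂_2 − rank ∂_3 = (4 − 3) − 0 = 1, and there is no ∂_3, so H_2 = Z.

Hence the Betti numbers are b_0 = 1, b_1 = 0, b_2 = 1.

b_0 = 1, b_1 = 0, b_2 = 1.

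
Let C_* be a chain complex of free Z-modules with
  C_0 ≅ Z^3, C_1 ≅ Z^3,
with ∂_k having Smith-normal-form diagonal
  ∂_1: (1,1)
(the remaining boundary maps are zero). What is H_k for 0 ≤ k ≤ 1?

H_0 ≅ Z,  H_1 ≅ Z.

H_0: b_0 = 3 − 0 − 2 = 1; torsion from ∂_1 factors > 1: none. So H_0 ≅ Z.
H_1: b_1 = 3 − 2 − 0 = 1; torsion from ∂_2 factors > 1: none. So H_1 ≅ Z.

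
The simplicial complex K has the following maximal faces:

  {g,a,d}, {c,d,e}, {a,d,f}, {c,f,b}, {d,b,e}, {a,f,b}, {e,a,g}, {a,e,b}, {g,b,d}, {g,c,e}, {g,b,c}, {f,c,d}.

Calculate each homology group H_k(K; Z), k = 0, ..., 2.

Fix the vertex order a < b < c < d < e < f < g and write every simplex with vertices in increasing order. Then dim K = 2 and the simplices of K are:

  0-simplices (7): a, b, c, d, e, f, g
  1-simplices (18): ab, ad, ae, af, ag, bc, bd, be, bf, bg, cd, ce, cf, cg, de, df, dg, eg
  2-simplices (12): abe, abf, adf, adg, aeg, bcf, bcg, bde, bdg, cde, cdf, ceg

Hence C_0 ≅ Z^7, C_1 ≅ Z^18, C_2 ≅ Z^12.

∂_1: C_1 → C_0 is given by ∂[p,q] = [q] − [p].
The 7×18 boundary matrix has rank 6 and Smith normal form diag(1,1,1,1,1,1).

Boundary ∂_2: C_2 → C_1 maps a triangle to the signed sum of its edges. For instance
  ∂adf = df − af + ad,
  ∂aeg = eg − ag + ae.
The resulting 18×12 matrix has rank 12, and its Smith normal form has invariant factors (1,1,1,1,1,1,1,1,1,1,1,2).

Reading off H_k = ker ∂_k / im ∂_{k+1}:

  H_0: rank C_0 − rank ∂_1 = 7 − 6 = 1, and the invariant factors of ∂_1 are all 1, so H_0 = Z.
  H_1: rank ker ∂_1 − rank ∂_2 = (18 − 6) − 12 = 0, and ∂_2 has invariant factor 2 > 1, so H_1 = Z/2Z.
  H_2: rank ker ∂_2 − rank ∂_3 = (12 − 12) − 0 = 0, and there is no ∂_3, so H_2 = 0.

(K is a triangulation of the real projective plane RP^2.)

H_0 ≅ Z,  H_1 ≅ Z/2Z,  H_2 = 0.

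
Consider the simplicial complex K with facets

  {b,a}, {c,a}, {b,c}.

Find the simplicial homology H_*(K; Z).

H_0 = Z,  H_1 = Z.

K has 3 vertices, 3 edges.
rank ∂_0 = 0, rank ∂_1 = 2 ⇒ b_0 = 3 − 0 − 2 = 1; all invariant factors of ∂_1 are 1 so no torsion. So H_0 ≅ Z.
rank ∂_1 = 2, rank ∂_2 = 0 ⇒ b_1 = 3 − 2 − 0 = 1. So H_1 ≅ Z.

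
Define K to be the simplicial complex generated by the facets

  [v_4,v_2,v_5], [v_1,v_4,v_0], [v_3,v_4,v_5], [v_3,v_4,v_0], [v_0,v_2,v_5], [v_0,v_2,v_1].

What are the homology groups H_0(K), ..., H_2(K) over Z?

H_0 ≅ Z,  H_1 ≅ Z,  H_2 = 0.

Take the total order v_0 < v_1 < v_2 < v_3 < v_4 < v_5 on the vertex set. Then K (dimension 2) consists of the simplices:

  0-simplices (6): [v_0], [v_1], [v_2], [v_3], [v_4], [v_5]
  1-simplices (12): [v_0,v_1], [v_0,v_2], [v_0,v_3], [v_0,v_4], [v_0,v_5], [v_1,v_2], [v_1,v_4], [v_2,v_4], [v_2,v_5], [v_3,v_4], [v_3,v_5], [v_4,v_5]
  2-simplices (6): [v_0,v_1,v_2], [v_0,v_1,v_4], [v_0,v_2,v_5], [v_0,v_3,v_4], [v_2,v_4,v_5], [v_3,v_4,v_5]

so the chain groups are C_0 ≅ Z^6, C_1 ≅ Z^12, C_2 ≅ Z^6.

Boundary ∂_1: C_1 → C_0 maps an edge to its endpoints' difference, ∂[p,q] = q − p.
The resulting 6×12 matrix has rank 5, and its Smith normal form has invariant factors (1,1,1,1,1).

The boundary map ∂_2: C_2 → C_1 acts by ∂[p,q,r] = [q,r] − [p,r] + [p,q]. For instance
  ∂[v_0,v_2,v_5] = [v_2,v_5] − [v_0,v_5] + [v_0,v_2],
  ∂[v_0,v_3,v_4] = [v_3,v_4] − [v_0,v_4] + [v_0,v_3].
This gives a 12×6 integer matrix of rank 6; reducing to Smith normal form yields diagonal entries (1,1,1,1,1,1).

Computing H_k = (kernel of ∂_k) / (image of ∂_{k+1}):

  H_0: rank C_0 − rank ∂_1 = 6 − 5 = 1, and the invariant factors of ∂_1 are all 1, so H_0 ≅ Z.
  H_1: rank ker ∂_1 − rank ∂_2 = (12 − 5) − 6 = 1, and the invariant factors of ∂_2 are all 1, so H_1 ≅ Z.
  H_2: rank ker ∂_2 − rank ∂_3 = (6 − 6) − 0 = 0, and there is no ∂_3, so H_2 ≅ 0.

As a check, the Euler characteristic is 6 − 12 + 6 = 0, which agrees with 1 − 1 + 0 = 0.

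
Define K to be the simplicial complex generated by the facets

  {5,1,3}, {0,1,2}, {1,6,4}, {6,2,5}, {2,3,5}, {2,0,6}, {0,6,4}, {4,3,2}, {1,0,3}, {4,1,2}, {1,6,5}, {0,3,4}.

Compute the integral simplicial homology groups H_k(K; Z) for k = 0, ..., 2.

Take the total order 0 < 1 < 2 < 3 < 4 < 5 < 6 on the vertex set. Then K (dimension 2) consists of the simplices:

  0-simplices (7): [0], [1], [2], [3], [4], [5], [6]
  1-simplices (18): [0,1], [0,2], [0,3], [0,4], [0,6], [1,2], [1,3], [1,4], [1,5], [1,6], [2,3], [2,4], [2,5], [2,6], [3,4], [3,5], [4,6], [5,6]
  2-simplices (12): [0,1,2], [0,1,3], [0,2,6], [0,3,4], [0,4,6], [1,2,4], [1,3,5], [1,4,6], [1,5,6], [2,3,4], [2,3,5], [2,5,6]

giving chain groups C_0 ≅ Z^7, C_1 ≅ Z^18, C_2 ≅ Z^12.

∂_1: C_1 → C_0 is given by ∂[p,q] = [q] − [p]. For instance
  ∂[1,3] = [3] − [1].
The 7×18 boundary matrix has rank 6 and Smith normal form diag(1,1,1,1,1,1).

The boundary map ∂_2: C_2 → C_1 maps a triangle to the signed sum of its edges. For instance
  ∂[1,2,4] = [2,4] − [1,4] + [1,2],
  ∂[0,2,6] = [2,6] − [0,6] + [0,2].
The 18×12 boundary matrix has rank 12 and Smith normal form diag(1,1,1,1,1,1,1,1,1,1,1,2).

Reading off H_k = ker ∂_k / im ∂_{k+1}:

  H_0: rank C_0 − rank ∂_1 = 7 − 6 = 1, and the invariant factors of ∂_1 are all 1, so H_0 = Z.
  H_1: rank ker ∂_1 − rank ∂_2 = (18 − 6) − 12 = 0, and ∂_2 has invariant factor 2 > 1, so H_1 = Z/2.
  H_2: rank ker ∂_2 − rank ∂_3 = (12 − 12) − 0 = 0, and there is no ∂_3, so H_2 = 0.

As a check, the Euler characteristic is 7 − 18 + 12 = 1, which agrees with 1 − 0 + 0 = 1.

H_0 ≅ Z,  H_1 ≅ Z/2,  H_2 = 0.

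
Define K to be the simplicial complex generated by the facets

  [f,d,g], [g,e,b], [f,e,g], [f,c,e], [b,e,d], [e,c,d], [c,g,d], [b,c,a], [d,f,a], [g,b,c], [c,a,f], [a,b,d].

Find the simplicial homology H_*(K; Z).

Fix the vertex order a < b < c < d < e < f < g and write every simplex with vertices in increasing order. Then dim K = 2 and the simplices of K are:

  0-simplices (7): a, b, c, d, e, f, g
  1-simplices (18): ab, ac, ad, af, bc, bd, be, bg, cd, ce, cf, cg, de, df, dg, ef, eg, fg
  2-simplices (12): abc, abd, acf, adf, bcg, bde, beg, cde, cdg, cef, dfg, efg

so the chain groups are C_0 ≅ Z^7, C_1 ≅ Z^18, C_2 ≅ Z^12.

The boundary map ∂_1: C_1 → C_0 is given by ∂[p,q] = [q] − [p]. For instance
  ∂af = f − a.
This gives a 7×18 integer matrix of rank 6; reducing to Smith normal form yields diagonal entries (1,1,1,1,1,1).

Boundary ∂_2: C_2 → C_1 maps a triangle to the signed sum of its edges. For instance
  ∂cef = ef − cf + ce,
  ∂abc = bc − ac + ab.
This gives a 18×12 integer matrix of rank 12; reducing to Smith normal form yields diagonal entries (1,1,1,1,1,1,1,1,1,1,1,2).

Computing H_k = (kernel of ∂_k) / (image of ∂_{k+1}):

  H_0: rank C_0 − rank ∂_1 = 7 − 6 = 1, and the invariant factors of ∂_1 are all 1, so H_0 ≅ Z.
  H_1: rank ker ∂_1 − rank ∂_2 = (18 − 6) − 12 = 0, and ∂_2 has invariant factor 2 > 1, so H_1 ≅ Z/2Z.
  H_2: rank ker ∂_2 − rank ∂_3 = (12 − 12) − 0 = 0, and there is no ∂_3, so H_2 ≅ 0.

As a check, the Euler characteristic is 7 − 18 + 12 = 1, which agrees with 1 − 0 + 0 = 1.

H_0 ≅ Z,  H_1 ≅ Z/2Z,  H_2 = 0.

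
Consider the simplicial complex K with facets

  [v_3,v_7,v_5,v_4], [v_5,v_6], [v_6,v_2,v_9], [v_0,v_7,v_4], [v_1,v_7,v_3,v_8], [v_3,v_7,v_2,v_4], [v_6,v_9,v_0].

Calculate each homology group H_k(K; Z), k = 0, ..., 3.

H_0 = Z,  H_1 = Z^2,  H_2 = 0,  H_3 = 0.

Order the vertices as v_0 < v_1 < v_2 < v_3 < v_4 < v_5 < v_6 < v_7 < v_8 < v_9. Listing each simplex with vertices in this order, K has dimension 3 with simplices:

  0-simplices (10): [v_0], [v_1], [v_2], [v_3], [v_4], [v_5], [v_6], [v_7], [v_8], [v_9]
  1-simplices (22): (22 of them)
  2-simplices (14): (14 of them)
  3-simplices (3): [v_1,v_3,v_7,v_8], [v_2,v_3,v_4,v_7], [v_3,v_4,v_5,v_7]

so the chain groups are C_0 ≅ Z^10, C_1 ≅ Z^22, C_2 ≅ Z^14, C_3 ≅ Z^3.

The boundary map ∂_1: C_1 → C_0 sends each edge [p,q] (with p < q) to q − p. For instance
  ∂[v_0,v_4] = [v_4] − [v_0].
As a 10×22 matrix over Z this has rank 9, with invariant factors (1,1,1,1,1,1,1,1,1).

The boundary map ∂_2: C_2 → C_1 sends each 2-simplex [p,q,r] to [q,r] − [p,r] + [p,q]. For instance
  ∂[v_2,v_4,v_7] = [v_4,v_7] − [v_2,v_7] + [v_2,v_4],
  ∂[v_1,v_3,v_8] = [v_3,v_8] − [v_1,v_8] + [v_1,v_3].
The resulting 22×14 matrix has rank 11, and its Smith normal form has invariant factors (1,1,1,1,1,1,1,1,1,1,1).

The boundary map ∂_3: C_3 → C_2 sends each 3-simplex σ to the alternating sum Σ_i (−1)^i (σ with its i-th vertex removed). For instance
  ∂[v_1,v_3,v_7,v_8] = [v_3,v_7,v_8] − [v_1,v_7,v_8] + [v_1,v_3,v_8] − [v_1,v_3,v_7],
  ∂[v_2,v_3,v_4,v_7] = [v_3,v_4,v_7] − [v_2,v_4,v_7] + [v_2,v_3,v_7] − [v_2,v_3,v_4].
The resulting 14×3 matrix has rank 3, and its Smith normal form has invariant factors (1,1,1).

Now H_k = ker ∂_k / im ∂_{k+1}, so:

  H_0: rank C_0 − rank ∂_1 = 10 − 9 = 1, and the invariant factors of ∂_1 are all 1, so H_0 ≅ Z.
  H_1: rank ker ∂_1 − rank ∂_2 = (22 − 9) − 11 = 2, and the invariant factors of ∂_2 are all 1, so H_1 ≅ Z^2.
  H_2: rank ker ∂_2 − rank ∂_3 = (14 − 11) − 3 = 0, and the invariant factors of ∂_3 are all 1, so H_2 ≅ 0.
  H_3: rank ker ∂_3 − rank ∂_4 = (3 − 3) − 0 = 0, and there is no ∂_4, so H_3 ≅ 0.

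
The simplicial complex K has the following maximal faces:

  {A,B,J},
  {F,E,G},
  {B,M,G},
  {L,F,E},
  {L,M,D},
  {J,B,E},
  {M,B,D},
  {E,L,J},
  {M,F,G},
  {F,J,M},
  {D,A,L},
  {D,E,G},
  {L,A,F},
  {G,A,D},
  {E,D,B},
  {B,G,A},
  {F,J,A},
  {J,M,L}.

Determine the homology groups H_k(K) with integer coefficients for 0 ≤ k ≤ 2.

H_0 = Z,  H_1 = Z ⊕ Z/2Z,  H_2 = 0.

Take the total order A < B < D < E < F < G < J < L < M on the vertex set. Then K (dimension 2) consists of the simplices:

  0-simplices (9): A, B, D, E, F, G, J, L, M
  1-simplices (27): AB, AD, AF, AG, AJ, AL, BD, BE, BG, BJ, BM, DE, DG, DL, DM, EF, EG, EJ, EL, FG, FJ, FL, FM, GM, JL, JM, LM
  2-simplices (18): ABG, ABJ, ADG, ADL, AFJ, AFL, BDE, BDM, BEJ, BGM, DEG, DLM, EFG, EFL, EJL, FGM, FJM, JLM

Hence C_0 ≅ Z^9, C_1 ≅ Z^27, C_2 ≅ Z^18.

∂_1: C_1 → C_0 maps an edge to its endpoints' difference, ∂[p,q] = q − p.
This gives a 9×27 integer matrix of rank 8; reducing to Smith normal form yields diagonal entries (1,1,1,1,1,1,1,1).

Boundary ∂_2: C_2 → C_1 acts by ∂[p,q,r] = [q,r] − [p,r] + [p,q]. For instance
  ∂ABJ = BJ − AJ + AB,
  ∂BDM = DM − BM + BD.
As a 27×18 matrix over Z this has rank 18, with invariant factors (1,1,1,1,1,1,1,1,1,1,1,1,1,1,1,1,1,2).

Reading off H_k = ker ∂_k / im ∂_{k+1}:

  H_0: rank C_0 − rank ∂_1 = 9 − 8 = 1, and the invariant factors of ∂_1 are all 1, so H_0 = Z.
  H_1: rank ker ∂_1 − rank ∂_2 = (27 − 8) − 18 = 1, and ∂_2 has invariant factor 2 > 1, so H_1 = Z ⊕ Z/2Z.
  H_2: rank ker ∂_2 − rank ∂_3 = (18 − 18) − 0 = 0, and there is no ∂_3, so H_2 = 0.

As a check, the Euler characteristic is 9 − 27 + 18 = 0, which agrees with 1 − 1 + 0 = 0.
(K is a triangulation of the Klein bottle.)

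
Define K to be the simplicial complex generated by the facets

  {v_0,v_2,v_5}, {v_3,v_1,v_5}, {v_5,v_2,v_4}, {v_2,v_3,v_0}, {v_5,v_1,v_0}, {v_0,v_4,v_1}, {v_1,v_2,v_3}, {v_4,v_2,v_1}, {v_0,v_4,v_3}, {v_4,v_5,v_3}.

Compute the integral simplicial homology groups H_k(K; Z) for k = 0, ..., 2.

Order the vertices as v_0 < v_1 < v_2 < v_3 < v_4 < v_5. Listing each simplex with vertices in this order, K has dimension 2 with simplices:

  0-simplices (6): [v_0], [v_1], [v_2], [v_3], [v_4], [v_5]
  1-simplices (15): (15 of them)
  2-simplices (10): [v_0,v_1,v_4], [v_0,v_1,v_5], [v_0,v_2,v_3], [v_0,v_2,v_5], [v_0,v_3,v_4], [v_1,v_2,v_3], [v_1,v_2,v_4], [v_1,v_3,v_5], [v_2,v_4,v_5], [v_3,v_4,v_5]

so the chain groups are C_0 ≅ Z^6, C_1 ≅ Z^15, C_2 ≅ Z^10.

The boundary map ∂_1: C_1 → C_0 maps an edge to its endpoints' difference, ∂[p,q] = q − p. For instance
  ∂[v_2,v_5] = [v_5] − [v_2].
As a 6×15 matrix over Z this has rank 5, with invariant factors (1,1,1,1,1).

The boundary map ∂_2: C_2 → C_1 sends each 2-simplex [p,q,r] to [q,r] − [p,r] + [p,q]. For instance
  ∂[v_1,v_3,v_5] = [v_3,v_5] − [v_1,v_5] + [v_1,v_3],
  ∂[v_0,v_2,v_3] = [v_2,v_3] − [v_0,v_3] + [v_0,v_2].
As a 15×10 matrix over Z this has rank 10, with invariant factors (1,1,1,1,1,1,1,1,1,2).

Now H_k = ker ∂_k / im ∂_{k+1}, so:

  H_0: rank C_0 − rank ∂_1 = 6 − 5 = 1, and the invariant factors of ∂_1 are all 1, so H_0 ≅ Z.
  H_1: rank ker ∂_1 − rank ∂_2 = (15 − 5) − 10 = 0, and ∂_2 has invariant factor 2 > 1, so H_1 ≅ Z/2.
  H_2: rank ker ∂_2 − rank ∂_3 = (10 − 10) − 0 = 0, and there is no ∂_3, so H_2 ≅ 0.

As a check, the Euler characteristic is 6 − 15 + 10 = 1, which agrees with 1 − 0 + 0 = 1.
(K is a triangulation of the real projective plane RP^2.)

H_0 ≅ Z,  H_1 ≅ Z/2,  H_2 = 0.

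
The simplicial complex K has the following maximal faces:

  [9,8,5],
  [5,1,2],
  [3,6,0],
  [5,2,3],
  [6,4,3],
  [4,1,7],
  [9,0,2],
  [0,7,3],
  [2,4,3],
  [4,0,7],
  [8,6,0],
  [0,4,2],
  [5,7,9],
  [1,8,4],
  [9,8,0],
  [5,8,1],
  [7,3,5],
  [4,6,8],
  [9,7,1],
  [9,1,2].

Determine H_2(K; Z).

H_2 ≅ 0.

We work with the vertex ordering 0 < 1 < 2 < 3 < 4 < 5 < 6 < 7 < 8 < 9. The simplices of K, each written with vertices in increasing order, are:

  0-simplices (10): [0], [1], [2], [3], [4], [5], [6], [7], [8], [9]
  1-simplices (30): (30 of them)
  2-simplices (20): (20 of them)

so the chain groups are C_0 ≅ Z^10, C_1 ≅ Z^30, C_2 ≅ Z^20.

The boundary map ∂_1: C_1 → C_0 maps an edge to its endpoints' difference, ∂[p,q] = q − p. For instance
  ∂[1,8] = [8] − [1].
The resulting 10×30 matrix has rank 9, and its Smith normal form has invariant factors (1,1,1,1,1,1,1,1,1).

∂_2: C_2 → C_1 sends each 2-simplex [p,q,r] to [q,r] − [p,r] + [p,q]. For instance
  ∂[0,4,7] = [4,7] − [0,7] + [0,4],
  ∂[1,4,8] = [4,8] − [1,8] + [1,4].
This gives a 30×20 integer matrix of rank 20; reducing to Smith normal form yields diagonal entries (1,1,1,1,1,1,1,1,1,1,1,1,1,1,1,1,1,1,1,2).

Reading off H_k = ker ∂_k / im ∂_{k+1}:

  H_2: rank ker ∂_2 − rank ∂_3 = (20 − 20) − 0 = 0, and there is no ∂_3, so H_2 = 0.

(K is a triangulation of the Klein bottle.)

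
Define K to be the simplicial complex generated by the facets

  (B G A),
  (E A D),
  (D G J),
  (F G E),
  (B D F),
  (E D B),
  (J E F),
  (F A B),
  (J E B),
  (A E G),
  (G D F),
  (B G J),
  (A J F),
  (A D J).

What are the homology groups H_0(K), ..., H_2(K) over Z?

H_0 ≅ Z,  H_1 ≅ Z^2,  H_2 ≅ Z.

Fix the vertex order A < B < D < E < F < G < J and write every simplex with vertices in increasing order. Then dim K = 2 and the simplices of K are:

  0-simplices (7): A, B, D, E, F, G, J
  1-simplices (21): AB, AD, AE, AF, AG, AJ, BD, BE, BF, BG, BJ, DE, DF, DG, DJ, EF, EG, EJ, FG, FJ, GJ
  2-simplices (14): ABF, ABG, ADE, ADJ, AEG, AFJ, BDE, BDF, BEJ, BGJ, DFG, DGJ, EFG, EFJ

so the chain groups are C_0 ≅ Z^7, C_1 ≅ Z^21, C_2 ≅ Z^14.

The boundary map ∂_1: C_1 → C_0 sends each edge [p,q] (with p < q) to q − p. For instance
  ∂EG = G − E.
This gives a 7×21 integer matrix of rank 6; reducing to Smith normal form yields diagonal entries (1,1,1,1,1,1).

Boundary ∂_2: C_2 → C_1 acts by ∂[p,q,r] = [q,r] − [p,r] + [p,q]. For instance
  ∂ABG = BG − AG + AB,
  ∂DFG = FG − DG + DF.
This gives a 21×14 integer matrix of rank 13; reducing to Smith normal form yields diagonal entries (1,1,1,1,1,1,1,1,1,1,1,1,1).

Reading off H_k = ker ∂_k / im ∂_{k+1}:

  H_0: rank C_0 − rank ∂_1 = 7 − 6 = 1, and the invariant factors of ∂_1 are all 1, so H_0 = Z.
  H_1: rank ker ∂_1 − rank ∂_2 = (21 − 6) − 13 = 2, and the invariant factors of ∂_2 are all 1, so H_1 = Z^2.
  H_2: rank ker ∂_2 − rank ∂_3 = (14 − 13) − 0 = 1, and there is no ∂_3, so H_2 = Z.

As a check, the Euler characteristic is 7 − 21 + 14 = 0, which agrees with 1 − 2 + 1 = 0.
(K is a triangulation of the torus T^2.)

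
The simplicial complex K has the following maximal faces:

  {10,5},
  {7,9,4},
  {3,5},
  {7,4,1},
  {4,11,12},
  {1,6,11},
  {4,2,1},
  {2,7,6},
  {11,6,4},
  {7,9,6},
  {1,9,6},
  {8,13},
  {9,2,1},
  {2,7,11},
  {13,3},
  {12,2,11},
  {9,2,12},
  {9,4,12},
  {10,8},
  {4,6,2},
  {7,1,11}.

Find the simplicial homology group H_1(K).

Fix the vertex order 1 < 2 < 3 < 4 < 5 < 6 < 7 < 8 < 9 < 10 < 11 < 12 < 13 and write every simplex with vertices in increasing order. Then dim K = 2 and the simplices of K are:

  0-simplices (13): [1], [2], [3], [4], [5], [6], [7], [8], [9], [10], [11], [12], [13]
  1-simplices (29): (29 of them)
  2-simplices (16): [1,2,4], [1,2,9], [1,4,7], [1,6,9], [1,6,11], [1,7,11], [2,4,6], [2,6,7], [2,7,11], [2,9,12], [2,11,12], [4,6,11], [4,7,9], [4,9,12], [4,11,12], [6,7,9]

so the chain groups are C_0 ≅ Z^13, C_1 ≅ Z^29, C_2 ≅ Z^16.

∂_1: C_1 → C_0 is given by ∂[p,q] = [q] − [p].
The 13×29 boundary matrix has rank 11 and Smith normal form diag(1,1,1,1,1,1,1,1,1,1,1).

∂_2: C_2 → C_1 maps a triangle to the signed sum of its edges. For instance
  ∂[2,4,6] = [4,6] − [2,6] + [2,4],
  ∂[2,6,7] = [6,7] − [2,7] + [2,6].
This gives a 29×16 integer matrix of rank 15; reducing to Smith normal form yields diagonal entries (1,1,1,1,1,1,1,1,1,1,1,1,1,1,1).

Reading off H_k = ker ∂_k / im ∂_{k+1}:

  H_1: rank ker ∂_1 − rank ∂_2 = (29 − 11) − 15 = 3, and the invariant factors of ∂_2 are all 1, so H_1 ≅ Z^3.

H_1 = Z^3.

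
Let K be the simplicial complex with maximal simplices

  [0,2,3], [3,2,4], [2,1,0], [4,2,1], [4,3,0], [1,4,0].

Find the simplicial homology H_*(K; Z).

K has 5 vertices, 9 edges, 6 triangles.
rank ∂_0 = 0, rank ∂_1 = 4 ⇒ b_0 = 5 − 0 − 4 = 1; all invariant factors of ∂_1 are 1 so no torsion. So H_0 = Z.
rank ∂_1 = 4, rank ∂_2 = 5 ⇒ b_1 = 9 − 4 − 5 = 0; all invariant factors of ∂_2 are 1 so no torsion. So H_1 = 0.
rank ∂_2 = 5, rank ∂_3 = 0 ⇒ b_2 = 6 − 5 − 0 = 1. So H_2 = Z.

H_0 ≅ Z,  H_1 = 0,  H_2 ≅ Z.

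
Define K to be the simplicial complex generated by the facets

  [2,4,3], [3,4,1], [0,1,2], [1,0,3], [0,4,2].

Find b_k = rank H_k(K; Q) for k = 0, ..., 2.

b_0 = 1, b_1 = 1, b_2 = 0.

Order the vertices as 0 < 1 < 2 < 3 < 4. Listing each simplex with vertices in this order, K has dimension 2 with simplices:

  0-simplices (5): [0], [1], [2], [3], [4]
  1-simplices (10): [0,1], [0,2], [0,3], [0,4], [1,2], [1,3], [1,4], [2,3], [2,4], [3,4]
  2-simplices (5): [0,1,2], [0,1,3], [0,2,4], [1,3,4], [2,3,4]

Hence C_0 ≅ Z^5, C_1 ≅ Z^10, C_2 ≅ Z^5.

The boundary map ∂_1: C_1 → C_0 maps an edge to its endpoints' difference, ∂[p,q] = q − p.
This gives a 5×10 integer matrix of rank 4; reducing to Smith normal form yields diagonal entries (1,1,1,1).

Boundary ∂_2: C_2 → C_1 acts by ∂[p,q,r] = [q,r] − [p,r] + [p,q]. For instance
  ∂[2,3,4] = [3,4] − [2,4] + [2,3],
  ∂[0,2,4] = [2,4] − [0,4] + [0,2].
The resulting 10×5 matrix has rank 5, and its Smith normal form has invariant factors (1,1,1,1,1).

From H_k ≅ ker(∂_k) / im(∂_{k+1}) we obtain:

  H_0: rank C_0 − rank ∂_1 = 5 − 4 = 1, and the invariant factors of ∂_1 are all 1, so H_0 = Z.
  H_1: rank ker ∂_1 − rank ∂_2 = (10 − 4) − 5 = 1, and the invariant factors of ∂_2 are all 1, so H_1 = Z.
  H_2: rank ker ∂_2 − rank ∂_3 = (5 − 5) − 0 = 0, and there is no ∂_3, so H_2 = 0.

Hence the Betti numbers are b_0 = 1, b_1 = 1, b_2 = 0.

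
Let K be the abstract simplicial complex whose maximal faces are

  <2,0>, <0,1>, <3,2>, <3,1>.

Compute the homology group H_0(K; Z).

H_0 = Z.

We work with the vertex ordering 0 < 1 < 2 < 3. The simplices of K, each written with vertices in increasing order, are:

  0-simplices (4): [0], [1], [2], [3]
  1-simplices (4): [0,1], [0,2], [1,3], [2,3]

Hence C_0 ≅ Z^4, C_1 ≅ Z^4.

Boundary ∂_1: C_1 → C_0 is given by ∂[p,q] = [q] − [p]. For instance
  ∂[0,2] = [2] − [0].
The 4×4 boundary matrix has rank 3 and Smith normal form diag(1,1,1).

From H_k ≅ ker(∂_k) / im(∂_{k+1}) we obtain:

  H_0: rank C_0 − rank ∂_1 = 4 − 3 = 1, and the invariant factors of ∂_1 are all 1, so H_0 = Z.

(K is a triangulation of the circle S^1.)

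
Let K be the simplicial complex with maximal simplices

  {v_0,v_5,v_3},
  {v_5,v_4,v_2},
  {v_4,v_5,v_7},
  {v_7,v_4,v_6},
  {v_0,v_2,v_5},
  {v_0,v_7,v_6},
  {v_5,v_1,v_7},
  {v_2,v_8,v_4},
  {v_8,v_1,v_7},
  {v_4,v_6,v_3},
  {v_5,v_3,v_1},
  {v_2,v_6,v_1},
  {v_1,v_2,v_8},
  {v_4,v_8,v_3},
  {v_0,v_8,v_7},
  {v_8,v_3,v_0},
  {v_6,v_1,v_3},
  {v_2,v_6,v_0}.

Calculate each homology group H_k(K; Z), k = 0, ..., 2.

Fix the vertex order v_0 < v_1 < v_2 < v_3 < v_4 < v_5 < v_6 < v_7 < v_8 and write every simplex with vertices in increasing order. Then dim K = 2 and the simplices of K are:

  0-simplices (9): [v_0], [v_1], [v_2], [v_3], [v_4], [v_5], [v_6], [v_7], [v_8]
  1-simplices (27): (27 of them)
  2-simplices (18): (18 of them)

so the chain groups are C_0 ≅ Z^9, C_1 ≅ Z^27, C_2 ≅ Z^18.

The boundary map ∂_1: C_1 → C_0 sends each edge [p,q] (with p < q) to q − p. For instance
  ∂[v_4,v_5] = [v_5] − [v_4].
As a 9×27 matrix over Z this has rank 8, with invariant factors (1,1,1,1,1,1,1,1).

The boundary map ∂_2: C_2 → C_1 sends each 2-simplex [p,q,r] to [q,r] − [p,r] + [p,q]. For instance
  ∂[v_2,v_4,v_5] = [v_4,v_5] − [v_2,v_5] + [v_2,v_4],
  ∂[v_0,v_2,v_6] = [v_2,v_6] − [v_0,v_6] + [v_0,v_2].
This gives a 27×18 integer matrix of rank 17; reducing to Smith normal form yields diagonal entries (1,1,1,1,1,1,1,1,1,1,1,1,1,1,1,1,1).

From H_k ≅ ker(∂_k) / im(∂_{k+1}) we obtain:

  H_0: rank C_0 − rank ∂_1 = 9 − 8 = 1, and the invariant factors of ∂_1 are all 1, so H_0 ≅ Z.
  H_1: rank ker ∂_1 − rank ∂_2 = (27 − 8) − 17 = 2, and the invariant factors of ∂_2 are all 1, so H_1 ≅ Z^2.
  H_2: rank ker ∂_2 − rank ∂_3 = (18 − 17) − 0 = 1, and there is no ∂_3, so H_2 ≅ Z.

As a check, the Euler characteristic is 9 − 27 + 18 = 0, which agrees with 1 − 2 + 1 = 0.

H_0 ≅ Z,  H_1 ≅ Z^2,  H_2 ≅ Z.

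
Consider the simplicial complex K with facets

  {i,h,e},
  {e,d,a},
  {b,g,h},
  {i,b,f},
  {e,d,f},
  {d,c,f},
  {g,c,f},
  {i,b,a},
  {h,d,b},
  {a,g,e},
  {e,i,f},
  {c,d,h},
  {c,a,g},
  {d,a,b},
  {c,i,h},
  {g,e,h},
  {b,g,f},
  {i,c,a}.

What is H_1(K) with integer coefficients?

Take the total order a < b < c < d < e < f < g < h < i on the vertex set. Then K (dimension 2) consists of the simplices:

  0-simplices (9): a, b, c, d, e, f, g, h, i
  1-simplices (27): ab, ac, ad, ae, ag, ai, bd, bf, bg, bh, bi, cd, cf, cg, ch, ci, de, df, dh, ef, eg, eh, ei, fg, fi, gh, hi
  2-simplices (18): abd, abi, acg, aci, ade, aeg, bdh, bfg, bfi, bgh, cdf, cdh, cfg, chi, def, efi, egh, ehi

giving chain groups C_0 ≅ Z^9, C_1 ≅ Z^27, C_2 ≅ Z^18.

Boundary ∂_1: C_1 → C_0 is given by ∂[p,q] = [q] − [p]. For instance
  ∂bd = d − b.
This gives a 9×27 integer matrix of rank 8; reducing to Smith normal form yields diagonal entries (1,1,1,1,1,1,1,1).

Boundary ∂_2: C_2 → C_1 acts by ∂[p,q,r] = [q,r] − [p,r] + [p,q]. For instance
  ∂chi = hi − ci + ch,
  ∂cdh = dh − ch + cd.
This gives a 27×18 integer matrix of rank 17; reducing to Smith normal form yields diagonal entries (1,1,1,1,1,1,1,1,1,1,1,1,1,1,1,1,1).

Computing H_k = (kernel of ∂_k) / (image of ∂_{k+1}):

  H_1: rank ker ∂_1 − rank ∂_2 = (27 − 8) − 17 = 2, and the invariant factors of ∂_2 are all 1, so H_1 ≅ Z^2.

H_1 = Z^2.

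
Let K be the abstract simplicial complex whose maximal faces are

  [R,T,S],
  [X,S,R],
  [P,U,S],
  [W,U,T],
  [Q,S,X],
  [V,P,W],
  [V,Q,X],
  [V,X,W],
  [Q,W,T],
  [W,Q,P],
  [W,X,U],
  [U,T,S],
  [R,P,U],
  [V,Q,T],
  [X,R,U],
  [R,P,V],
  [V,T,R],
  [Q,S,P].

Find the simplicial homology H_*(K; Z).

Fix the vertex order P < Q < R < S < T < U < V < W < X and write every simplex with vertices in increasing order. Then dim K = 2 and the simplices of K are:

  0-simplices (9): P, Q, R, S, T, U, V, W, X
  1-simplices (27): PQ, PR, PS, PU, PV, PW, QS, QT, QV, QW, QX, RS, RT, RU, RV, RX, ST, SU, SX, TU, TV, TW, UW, UX, VW, VX, WX
  2-simplices (18): PQS, PQW, PRU, PRV, PSU, PVW, QSX, QTV, QTW, QVX, RST, RSX, RTV, RUX, STU, TUW, UWX, VWX

Hence C_0 ≅ Z^9, C_1 ≅ Z^27, C_2 ≅ Z^18.

The boundary map ∂_1: C_1 → C_0 maps an edge to its endpoints' difference, ∂[p,q] = q − p. For instance
  ∂RT = T − R.
As a 9×27 matrix over Z this has rank 8, with invariant factors (1,1,1,1,1,1,1,1).

The boundary map ∂_2: C_2 → C_1 acts by ∂[p,q,r] = [q,r] − [p,r] + [p,q]. For instance
  ∂RSX = SX − RX + RS,
  ∂RUX = UX − RX + RU.
This gives a 27×18 integer matrix of rank 18; reducing to Smith normal form yields diagonal entries (1,1,1,1,1,1,1,1,1,1,1,1,1,1,1,1,1,2).

From H_k ≅ ker(∂_k) / im(∂_{k+1}) we obtain:

  H_0: rank C_0 − rank ∂_1 = 9 − 8 = 1, and the invariant factors of ∂_1 are all 1, so H_0 ≅ Z.
  H_1: rank ker ∂_1 − rank ∂_2 = (27 − 8) − 18 = 1, and ∂_2 has invariant factor 2 > 1, so H_1 ≅ Z ⊕ Z/2Z.
  H_2: rank ker ∂_2 − rank ∂_3 = (18 − 18) − 0 = 0, and there is no ∂_3, so H_2 ≅ 0.

(K is a triangulation of the Klein bottle.)

H_0 = Z,  H_1 = Z ⊕ Z/2Z,  H_2 = 0.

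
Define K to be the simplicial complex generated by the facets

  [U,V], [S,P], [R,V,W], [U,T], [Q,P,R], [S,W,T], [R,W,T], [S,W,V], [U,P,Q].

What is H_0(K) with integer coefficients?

Take the total order P < Q < R < S < T < U < V < W on the vertex set. Then K (dimension 2) consists of the simplices:

  0-simplices (8): P, Q, R, S, T, U, V, W
  1-simplices (16): PQ, PR, PS, PU, QR, QU, RT, RV, RW, ST, SV, SW, TU, TW, UV, VW
  2-simplices (6): PQR, PQU, RTW, RVW, STW, SVW

so the chain groups are C_0 ≅ Z^8, C_1 ≅ Z^16, C_2 ≅ Z^6.

The boundary map ∂_1: C_1 → C_0 maps an edge to its endpoints' difference, ∂[p,q] = q − p. For instance
  ∂PU = U − P.
As a 8×16 matrix over Z this has rank 7, with invariant factors (1,1,1,1,1,1,1).

The boundary map ∂_2: C_2 → C_1 maps a triangle to the signed sum of its edges. For instance
  ∂PQU = QU − PU + PQ,
  ∂RVW = VW − RW + RV.
This gives a 16×6 integer matrix of rank 6; reducing to Smith normal form yields diagonal entries (1,1,1,1,1,1).

Reading off H_k = ker ∂_k / im ∂_{k+1}:

  H_0: rank C_0 − rank ∂_1 = 8 − 7 = 1, and the invariant factors of ∂_1 are all 1, so H_0 = Z.

H_0 = Z.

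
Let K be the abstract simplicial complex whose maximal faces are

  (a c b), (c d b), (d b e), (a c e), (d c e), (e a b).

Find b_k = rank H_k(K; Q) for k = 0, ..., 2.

Take the total order a < b < c < d < e on the vertex set. Then K (dimension 2) consists of the simplices:

  0-simplices (5): a, b, c, d, e
  1-simplices (9): ab, ac, ae, bc, bd, be, cd, ce, de
  2-simplices (6): abc, abe, ace, bcd, bde, cde

so the chain groups are C_0 ≅ Z^5, C_1 ≅ Z^9, C_2 ≅ Z^6.

The boundary map ∂_1: C_1 → C_0 sends each edge [p,q] (with p < q) to q − p. For instance
  ∂be = e − b.
As a 5×9 matrix over Z this has rank 4, with invariant factors (1,1,1,1).

The boundary map ∂_2: C_2 → C_1 maps a triangle to the signed sum of its edges. For instance
  ∂ace = ce − ae + ac,
  ∂abc = bc − ac + ab.
The resulting 9×6 matrix has rank 5, and its Smith normal form has invariant factors (1,1,1,1,1).

Now H_k = ker ∂_k / im ∂_{k+1}, so:

  H_0: rank C_0 − rank ∂_1 = 5 − 4 = 1, and the invariant factors of ∂_1 are all 1, so H_0 ≅ Z.
  H_1: rank ker ∂_1 − rank ∂_2 = (9 − 4) − 5 = 0, and the invariant factors of ∂_2 are all 1, so H_1 ≅ 0.
  H_2: rank ker ∂_2 − rank ∂_3 = (6 − 5) − 0 = 1, and there is no ∂_3, so H_2 ≅ Z.

As a check, the Euler characteristic is 5 − 9 + 6 = 2, which agrees with 1 − 0 + 1 = 2.

Hence the Betti numbers are b_0 = 1, b_1 = 0, b_2 = 1.

b_0 = 1, b_1 = 0, b_2 = 1.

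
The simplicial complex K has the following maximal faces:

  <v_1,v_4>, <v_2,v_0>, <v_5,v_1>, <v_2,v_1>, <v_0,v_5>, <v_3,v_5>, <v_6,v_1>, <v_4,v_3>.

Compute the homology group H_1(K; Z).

Order the vertices as v_0 < v_1 < v_2 < v_3 < v_4 < v_5 < v_6. Listing each simplex with vertices in this order, K has dimension 1 with simplices:

  0-simplices (7): [v_0], [v_1], [v_2], [v_3], [v_4], [v_5], [v_6]
  1-simplices (8): [v_0,v_2], [v_0,v_5], [v_1,v_2], [v_1,v_4], [v_1,v_5], [v_1,v_6], [v_3,v_4], [v_3,v_5]

Hence C_0 ≅ Z^7, C_1 ≅ Z^8.

∂_1: C_1 → C_0 is given by ∂[p,q] = [q] − [p]. For instance
  ∂[v_1,v_4] = [v_4] − [v_1].
This gives a 7×8 integer matrix of rank 6; reducing to Smith normal form yields diagonal entries (1,1,1,1,1,1).

Reading off H_k = ker ∂_k / im ∂_{k+1}:

  H_1: rank ker ∂_1 − rank ∂_2 = (8 − 6) − 0 = 2, and there is no ∂_2, so H_1 = Z^2.

H_1 ≅ Z^2.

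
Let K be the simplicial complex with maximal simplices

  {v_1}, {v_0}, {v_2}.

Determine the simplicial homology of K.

Order the vertices as v_0 < v_1 < v_2. Listing each simplex with vertices in this order, K has dimension 0 with simplices:

  0-simplices (3): [v_0], [v_1], [v_2]

so the chain groups are C_0 ≅ Z^3.

Now H_k = ker ∂_k / im ∂_{k+1}, so:

  H_0: rank C_0 − rank ∂_1 = 3 − 0 = 3, and there is no ∂_1, so H_0 ≅ Z^3.

(K is a triangulation of a set of 3 points.)

H_0 ≅ Z^3.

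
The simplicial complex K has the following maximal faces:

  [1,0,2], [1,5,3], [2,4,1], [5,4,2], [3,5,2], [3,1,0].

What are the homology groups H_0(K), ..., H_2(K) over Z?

H_0 = Z,  H_1 = Z,  H_2 = 0.

We work with the vertex ordering 0 < 1 < 2 < 3 < 4 < 5. The simplices of K, each written with vertices in increasing order, are:

  0-simplices (6): [0], [1], [2], [3], [4], [5]
  1-simplices (12): [0,1], [0,2], [0,3], [1,2], [1,3], [1,4], [1,5], [2,3], [2,4], [2,5], [3,5], [4,5]
  2-simplices (6): [0,1,2], [0,1,3], [1,2,4], [1,3,5], [2,3,5], [2,4,5]

Hence C_0 ≅ Z^6, C_1 ≅ Z^12, C_2 ≅ Z^6.

The boundary map ∂_1: C_1 → C_0 sends each edge [p,q] (with p < q) to q − p. For instance
  ∂[2,4] = [4] − [2].
The resulting 6×12 matrix has rank 5, and its Smith normal form has invariant factors (1,1,1,1,1).

Boundary ∂_2: C_2 → C_1 acts by ∂[p,q,r] = [q,r] − [p,r] + [p,q]. For instance
  ∂[1,2,4] = [2,4] − [1,4] + [1,2],
  ∂[0,1,2] = [1,2] − [0,2] + [0,1].
This gives a 12×6 integer matrix of rank 6; reducing to Smith normal form yields diagonal entries (1,1,1,1,1,1).

Reading off H_k = ker ∂_k / im ∂_{k+1}:

  H_0: rank C_0 − rank ∂_1 = 6 − 5 = 1, and the invariant factors of ∂_1 are all 1, so H_0 = Z.
  H_1: rank ker ∂_1 − rank ∂_2 = (12 − 5) − 6 = 1, and the invariant factors of ∂_2 are all 1, so H_1 = Z.
  H_2: rank ker ∂_2 − rank ∂_3 = (6 − 6) − 0 = 0, and there is no ∂_3, so H_2 = 0.

(K is a triangulation of the cylinder S^1 x I.)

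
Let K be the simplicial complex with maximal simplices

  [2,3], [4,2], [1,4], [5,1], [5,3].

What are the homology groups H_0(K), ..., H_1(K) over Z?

We work with the vertex ordering 1 < 2 < 3 < 4 < 5. The simplices of K, each written with vertices in increasing order, are:

  0-simplices (5): [1], [2], [3], [4], [5]
  1-simplices (5): [1,4], [1,5], [2,3], [2,4], [3,5]

giving chain groups C_0 ≅ Z^5, C_1 ≅ Z^5.

Boundary ∂_1: C_1 → C_0 maps an edge to its endpoints' difference, ∂[p,q] = q − p. For instance
  ∂[1,5] = [5] − [1].
This gives a 5×5 integer matrix of rank 4; reducing to Smith normal form yields diagonal entries (1,1,1,1).

Computing H_k = (kernel of ∂_k) / (image of ∂_{k+1}):

  H_0: rank C_0 − rank ∂_1 = 5 − 4 = 1, and the invariant factors of ∂_1 are all 1, so H_0 ≅ Z.
  H_1: rank ker ∂_1 − rank ∂_2 = (5 − 4) − 0 = 1, and there is no ∂_2, so H_1 ≅ Z.

As a check, the Euler characteristic is 5 − 5 = 0, which agrees with 1 − 1 = 0.
(K is a triangulation of the circle S^1.)

H_0 = Z,  H_1 = Z.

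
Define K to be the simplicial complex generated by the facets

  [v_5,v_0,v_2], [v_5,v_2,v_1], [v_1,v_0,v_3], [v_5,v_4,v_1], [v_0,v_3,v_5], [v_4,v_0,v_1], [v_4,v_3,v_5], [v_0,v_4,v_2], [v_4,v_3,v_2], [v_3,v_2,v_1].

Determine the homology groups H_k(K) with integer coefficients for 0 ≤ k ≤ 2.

H_0 ≅ Z,  H_1 ≅ Z/2Z,  H_2 = 0.

Fix the vertex order v_0 < v_1 < v_2 < v_3 < v_4 < v_5 and write every simplex with vertices in increasing order. Then dim K = 2 and the simplices of K are:

  0-simplices (6): [v_0], [v_1], [v_2], [v_3], [v_4], [v_5]
  1-simplices (15): (15 of them)
  2-simplices (10): [v_0,v_1,v_3], [v_0,v_1,v_4], [v_0,v_2,v_4], [v_0,v_2,v_5], [v_0,v_3,v_5], [v_1,v_2,v_3], [v_1,v_2,v_5], [v_1,v_4,v_5], [v_2,v_3,v_4], [v_3,v_4,v_5]

so the chain groups are C_0 ≅ Z^6, C_1 ≅ Z^15, C_2 ≅ Z^10.

The boundary map ∂_1: C_1 → C_0 sends each edge [p,q] (with p < q) to q − p. For instance
  ∂[v_1,v_5] = [v_5] − [v_1].
The resulting 6×15 matrix has rank 5, and its Smith normal form has invariant factors (1,1,1,1,1).

∂_2: C_2 → C_1 maps a triangle to the signed sum of its edges. For instance
  ∂[v_0,v_1,v_3] = [v_1,v_3] − [v_0,v_3] + [v_0,v_1],
  ∂[v_3,v_4,v_5] = [v_4,v_5] − [v_3,v_5] + [v_3,v_4].
This gives a 15×10 integer matrix of rank 10; reducing to Smith normal form yields diagonal entries (1,1,1,1,1,1,1,1,1,2).

From H_k ≅ ker(∂_k) / im(∂_{k+1}) we obtain:

  H_0: rank C_0 − rank ∂_1 = 6 − 5 = 1, and the invariant factors of ∂_1 are all 1, so H_0 = Z.
  H_1: rank ker ∂_1 − rank ∂_2 = (15 − 5) − 10 = 0, and ∂_2 has invariant factor 2 > 1, so H_1 = Z/2Z.
  H_2: rank ker ∂_2 − rank ∂_3 = (10 − 10) − 0 = 0, and there is no ∂_3, so H_2 = 0.

As a check, the Euler characteristic is 6 − 15 + 10 = 1, which agrees with 1 − 0 + 0 = 1.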